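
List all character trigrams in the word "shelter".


Word: "shelter" (length 7)
Number of trigrams = 7 - 3 + 1 = 5
  Position 0: "she"
  Position 1: "hel"
  Position 2: "elt"
  Position 3: "lte"
  Position 4: "ter"
Trigrams = "she", "hel", "elt", "lte", "ter"


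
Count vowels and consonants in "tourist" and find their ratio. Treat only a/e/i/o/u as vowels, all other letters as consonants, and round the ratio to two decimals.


Word: "tourist"
Vowels (a,e,i,o,u): 3
Consonants: 4
Ratio = 3/4
= 0.75


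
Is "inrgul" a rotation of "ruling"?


Word: "ruling", Candidate: "inrgul"
Method: check if candidate is substring of word+word
"rulingruling" contains "inrgul"? No
Is rotation = No


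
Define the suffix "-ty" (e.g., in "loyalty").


Suffix: -ty
As in: loyalty -> loyal + -ty
Meaning = quality of


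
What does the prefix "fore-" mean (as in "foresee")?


Prefix: fore-
Example: foresee (fore- + see)
Meaning = before


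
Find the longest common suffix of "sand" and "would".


Word 1: "sand"
Word 2: "would"
Comparing from end:
  Pos -1: 'd' == 'd'
  Pos -2: 'n' != 'l' (stop)
LCS = "d" (length 1)


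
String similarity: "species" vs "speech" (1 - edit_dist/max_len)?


Word 1: "species" (length 7)
Word 2: "speech" (length 6)
One optimal edit sequence:
  1. keep 's'
  2. keep 'p'
  3. keep 'e'
  4. delete 'c'  (+1)
  5. substitute 'i' -> 'e'  (+1)
  6. substitute 'e' -> 'c'  (+1)
  7. substitute 's' -> 'h'  (+1)
Edit distance = 4
Max length = max(7, 6) = 7
Similarity = 1 - 4/7
= 0.4286


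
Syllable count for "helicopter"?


Word: "helicopter"
Syllable breakdown: hel | i | cop | ter
Counting: 4 parts
= 4 syllables


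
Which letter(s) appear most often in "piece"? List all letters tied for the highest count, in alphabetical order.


Word: "piece"
Letter counts:
  'c': 1
  'e': 2
  'i': 1
  'p': 1
Maximum count = 2
Most frequent = 'e' (2 times each)


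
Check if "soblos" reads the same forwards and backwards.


Word: "soblos"
Reversed: "solbos"
Forward == Backward? soblos != solbos
Palindrome = No


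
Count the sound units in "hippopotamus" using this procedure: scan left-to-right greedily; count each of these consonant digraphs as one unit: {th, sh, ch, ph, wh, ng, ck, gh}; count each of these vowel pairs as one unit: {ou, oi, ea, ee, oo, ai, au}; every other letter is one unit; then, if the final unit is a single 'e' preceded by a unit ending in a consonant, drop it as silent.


Word: "hippopotamus" (12 letters)
Left-to-right scan:
  [1] 'h' (letter)
  [2] 'i' (letter)
  [3] 'p' (letter)
  [4] 'p' (letter)
  [5] 'o' (letter)
  [6] 'p' (letter)
  [7] 'o' (letter)
  [8] 't' (letter)
  [9] 'a' (letter)
  [10] 'm' (letter)
  [11] 'u' (letter)
  [12] 's' (letter)
Units from scan: 12
Sound units = 12 units


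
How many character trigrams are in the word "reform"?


Word: "reform" (length 6)
Number of 3-grams = length - 3 + 1 = 6 - 3 + 1
= 4


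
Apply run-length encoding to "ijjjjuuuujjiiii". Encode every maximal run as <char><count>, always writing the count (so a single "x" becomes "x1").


String: "ijjjjuuuujjiiii"
Scanning for consecutive runs:
  'i' x 1
  'j' x 4
  'u' x 4
  'j' x 2
  'i' x 4
RLE = "i1j4u4j2i4"


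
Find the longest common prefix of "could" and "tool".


Word 1: "could"
Word 2: "tool"
Comparing from start:
  Pos 0: 'c' != 't' (stop)
LCP = "" (length 0)


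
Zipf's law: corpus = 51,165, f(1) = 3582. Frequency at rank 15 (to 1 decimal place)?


Zipf's law: f(r) = f(1) / r
f(1) = 3582
f(15) = 3582 / 15
= 238.8 occurrences


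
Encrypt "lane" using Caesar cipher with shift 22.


Word: "lane"
Shift: 22
Each letter → (letter + shift) mod 26:
  'l' (11) + 22 = 7 → 'h'
  'a' (0) + 22 = 22 → 'w'
  'n' (13) + 22 = 9 → 'j'
  'e' (4) + 22 = 0 → 'a'
Result = "hwja"


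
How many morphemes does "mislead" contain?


Word: "mislead"
Morphemes: mis- + lead
Each morpheme carries meaning
= 2 morphemes


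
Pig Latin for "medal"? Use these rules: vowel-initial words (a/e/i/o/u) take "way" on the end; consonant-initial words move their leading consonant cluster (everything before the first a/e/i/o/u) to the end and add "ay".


Word: "medal"
Starts with consonant(s) → move to end, add 'ay'
Consonant cluster: "m"
Pig Latin = "edalmay"


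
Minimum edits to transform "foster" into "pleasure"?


Word 1: "foster" (length 6)
Word 2: "pleasure" (length 8)
One optimal edit sequence (insert/delete/substitute each cost 1):
  1. insert 'p'  (+1)
  2. insert 'l'  (+1)
  3. substitute 'f' -> 'e'  (+1)
  4. substitute 'o' -> 'a'  (+1)
  5. keep 's'
  6. substitute 't' -> 'u'  (+1)
  7. substitute 'e' -> 'r'  (+1)
  8. substitute 'r' -> 'e'  (+1)
Total edit operations: 7
Edit distance = 7


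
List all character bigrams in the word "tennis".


Word: "tennis" (length 6)
Number of bigrams = 6 - 2 + 1 = 5
  Position 0: "te"
  Position 1: "en"
  Position 2: "nn"
  Position 3: "ni"
  Position 4: "is"
Bigrams = "te", "en", "nn", "ni", "is"


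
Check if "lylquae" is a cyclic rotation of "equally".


Word: "equally", Candidate: "lylquae"
Method: check if candidate is substring of word+word
"equallyequally" contains "lylquae"? No
Is rotation = No


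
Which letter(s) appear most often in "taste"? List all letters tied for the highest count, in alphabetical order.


Word: "taste"
Letter counts:
  'a': 1
  'e': 1
  's': 1
  't': 2
Maximum count = 2
Most frequent = 't' (2 times each)


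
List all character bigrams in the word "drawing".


Word: "drawing" (length 7)
Number of bigrams = 7 - 2 + 1 = 6
  Position 0: "dr"
  Position 1: "ra"
  Position 2: "aw"
  Position 3: "wi"
  Position 4: "in"
  Position 5: "ng"
Bigrams = "dr", "ra", "aw", "wi", "in", "ng"


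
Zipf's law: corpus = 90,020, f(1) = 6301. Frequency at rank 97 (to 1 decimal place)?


Zipf's law: f(r) = f(1) / r
f(1) = 6301
f(97) = 6301 / 97
= 65.0 occurrences


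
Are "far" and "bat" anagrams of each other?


Word 1: "far" → sorted: afr
Word 2: "bat" → sorted: abt
Same letters? afr != abt
Anagram = No


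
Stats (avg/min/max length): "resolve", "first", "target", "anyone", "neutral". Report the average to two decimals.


Lengths: "resolve"=7, "first"=5, "target"=6, "anyone"=6, "neutral"=7
Sum = 31, Count = 5
Average = 31/5 = 6.20
= avg=6.20, min=5, max=7


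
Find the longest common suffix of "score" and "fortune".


Word 1: "score"
Word 2: "fortune"
Comparing from end:
  Pos -1: 'e' == 'e'
  Pos -2: 'r' != 'n' (stop)
LCS = "e" (length 1)


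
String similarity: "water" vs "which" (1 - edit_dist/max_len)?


Word 1: "water" (length 5)
Word 2: "which" (length 5)
One optimal edit sequence:
  1. keep 'w'
  2. substitute 'a' -> 'h'  (+1)
  3. substitute 't' -> 'i'  (+1)
  4. substitute 'e' -> 'c'  (+1)
  5. substitute 'r' -> 'h'  (+1)
Edit distance = 4
Max length = max(5, 5) = 5
Similarity = 1 - 4/5
= 0.2000


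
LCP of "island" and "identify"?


Word 1: "island"
Word 2: "identify"
Comparing from start:
  Pos 0: 'i' == 'i'
  Pos 1: 's' != 'd' (stop)
LCP = "i" (length 1)


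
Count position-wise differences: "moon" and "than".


Comparing character by character (same length = 4):
  Pos 0: 'm' vs 't' !=
  Pos 1: 'o' vs 'h' !=
  Pos 2: 'o' vs 'a' !=
  Pos 3: 'n' vs 'n' =
Hamming distance = 3


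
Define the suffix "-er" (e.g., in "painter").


Suffix: -er
As in: painter -> paint + -er
Meaning = one who / more


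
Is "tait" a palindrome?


Word: "tait"
Reversed: "tiat"
Forward == Backward? tait != tiat
Palindrome = No


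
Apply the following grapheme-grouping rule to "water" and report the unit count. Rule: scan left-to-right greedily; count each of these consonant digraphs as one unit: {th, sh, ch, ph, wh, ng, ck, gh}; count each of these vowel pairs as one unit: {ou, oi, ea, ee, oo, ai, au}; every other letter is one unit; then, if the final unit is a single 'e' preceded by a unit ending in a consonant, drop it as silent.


Word: "water" (5 letters)
Left-to-right scan:
  (1) 'w' (letter)
  (2) 'a' (letter)
  (3) 't' (letter)
  (4) 'e' (letter)
  (5) 'r' (letter)
Units from scan: 5
Sound units = 5 units


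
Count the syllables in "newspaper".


Word: "newspaper"
Syllable breakdown: news · pa · per
Counting: 3 parts
= 3 syllables


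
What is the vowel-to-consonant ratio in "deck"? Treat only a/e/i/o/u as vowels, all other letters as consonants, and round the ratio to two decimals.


Word: "deck"
Vowels (a,e,i,o,u): 1
Consonants: 3
Ratio = 1/3
= 0.33


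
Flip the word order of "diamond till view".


Original: "diamond till view"
Words (1..n): diamond | till | view
Reversed (n..1): view | till | diamond
Result = "view till diamond"


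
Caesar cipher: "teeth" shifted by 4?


Word: "teeth"
Shift: 4
Each letter → (letter + shift) mod 26:
  't' (19) + 4 = 23 → 'x'
  'e' (4) + 4 = 8 → 'i'
  'e' (4) + 4 = 8 → 'i'
  't' (19) + 4 = 23 → 'x'
  'h' (7) + 4 = 11 → 'l'
Result = "xiixl"


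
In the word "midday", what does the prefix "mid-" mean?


Prefix: mid-
Example: midday (mid- + day)
Meaning = middle


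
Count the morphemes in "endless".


Word: "endless"
Morphemes: end + -less
Each morpheme carries meaning
= 2 morphemes


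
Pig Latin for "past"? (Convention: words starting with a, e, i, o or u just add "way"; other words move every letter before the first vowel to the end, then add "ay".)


Word: "past"
Starts with consonant(s) → move to end, add 'ay'
Consonant cluster: "p"
Pig Latin = "astpay"


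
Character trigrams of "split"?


Word: "split" (length 5)
Number of trigrams = 5 - 3 + 1 = 3
  Position 0: "spl"
  Position 1: "pli"
  Position 2: "lit"
Trigrams = "spl", "pli", "lit"


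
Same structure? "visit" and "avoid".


Pattern of "visit": [0, 1, 2, 1, 3]
Pattern of "avoid": [0, 1, 2, 3, 4]
Patterns do not match
Same pattern = No


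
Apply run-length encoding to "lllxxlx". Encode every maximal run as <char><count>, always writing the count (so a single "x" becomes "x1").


String: "lllxxlx"
Scanning for consecutive runs:
  'l' x 3
  'x' x 2
  'l' x 1
  'x' x 1
RLE = "l3x2l1x1"


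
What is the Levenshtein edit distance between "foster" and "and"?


Word 1: "foster" (length 6)
Word 2: "and" (length 3)
One optimal edit sequence (insert/delete/substitute each cost 1):
  1. delete 'f'  (+1)
  2. delete 'o'  (+1)
  3. delete 's'  (+1)
  4. substitute 't' -> 'a'  (+1)
  5. substitute 'e' -> 'n'  (+1)
  6. substitute 'r' -> 'd'  (+1)
Total edit operations: 6
Edit distance = 6


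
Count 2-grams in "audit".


Word: "audit" (length 5)
Number of 2-grams = length - 2 + 1 = 5 - 2 + 1
= 4


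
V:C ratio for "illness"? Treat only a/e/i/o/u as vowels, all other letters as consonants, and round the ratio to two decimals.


Word: "illness"
Vowels (a,e,i,o,u): 2
Consonants: 5
Ratio = 2/5
= 0.40


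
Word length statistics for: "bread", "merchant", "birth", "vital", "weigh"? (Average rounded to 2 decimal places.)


Lengths: "bread"=5, "merchant"=8, "birth"=5, "vital"=5, "weigh"=5
Sum = 28, Count = 5
Average = 28/5 = 5.60
= avg=5.60, min=5, max=8


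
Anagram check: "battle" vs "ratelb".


Word 1: "battle" → sorted: abeltt
Word 2: "ratelb" → sorted: abelrt
Same letters? abeltt != abelrt
Anagram = No


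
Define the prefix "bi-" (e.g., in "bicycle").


Prefix: bi-
Example: bicycle = bi- + cycle
Meaning = two


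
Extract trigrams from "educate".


Word: "educate" (length 7)
Number of trigrams = 7 - 3 + 1 = 5
  Position 0: "edu"
  Position 1: "duc"
  Position 2: "uca"
  Position 3: "cat"
  Position 4: "ate"
Trigrams = "edu", "duc", "uca", "cat", "ate"


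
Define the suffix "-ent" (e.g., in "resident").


Suffix: -ent
Example: resident (reside + -ent, with a spelling change)
Meaning = one who / that which


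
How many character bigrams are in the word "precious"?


Word: "precious" (length 8)
Number of 2-grams = length - 2 + 1 = 8 - 2 + 1
= 7


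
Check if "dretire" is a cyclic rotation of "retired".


Word: "retired", Candidate: "dretire"
Method: check if candidate is substring of word+word
"retiredretired" contains "dretire"? Yes
Is rotation = Yes


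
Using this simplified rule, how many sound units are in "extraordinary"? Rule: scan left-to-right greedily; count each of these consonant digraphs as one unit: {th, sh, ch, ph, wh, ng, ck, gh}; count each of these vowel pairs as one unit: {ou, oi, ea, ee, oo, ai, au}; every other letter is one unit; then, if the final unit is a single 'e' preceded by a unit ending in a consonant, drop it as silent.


Word: "extraordinary" (13 letters)
Left-to-right scan:
  [1] 'e' (letter)
  [2] 'x' (letter)
  [3] 't' (letter)
  [4] 'r' (letter)
  [5] 'a' (letter)
  [6] 'o' (letter)
  [7] 'r' (letter)
  [8] 'd' (letter)
  [9] 'i' (letter)
  [10] 'n' (letter)
  [11] 'a' (letter)
  [12] 'r' (letter)
  [13] 'y' (letter)
Units from scan: 13
Sound units = 13 units


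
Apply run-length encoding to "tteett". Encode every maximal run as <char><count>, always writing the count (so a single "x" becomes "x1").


String: "tteett"
Scanning for consecutive runs:
  't' x 2
  'e' x 2
  't' x 2
RLE = "t2e2t2"


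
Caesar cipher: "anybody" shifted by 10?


Word: "anybody"
Shift: 10
Each letter → (letter + shift) mod 26:
  'a' (0) + 10 = 10 → 'k'
  'n' (13) + 10 = 23 → 'x'
  'y' (24) + 10 = 8 → 'i'
  'b' (1) + 10 = 11 → 'l'
  'o' (14) + 10 = 24 → 'y'
  'd' (3) + 10 = 13 → 'n'
  'y' (24) + 10 = 8 → 'i'
Result = "kxilyni"


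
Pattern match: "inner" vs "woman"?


Pattern of "inner": [0, 1, 1, 2, 3]
Pattern of "woman": [0, 1, 2, 3, 4]
Patterns do not match
Same pattern = No


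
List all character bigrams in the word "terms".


Word: "terms" (length 5)
Number of bigrams = 5 - 2 + 1 = 4
  Position 0: "te"
  Position 1: "er"
  Position 2: "rm"
  Position 3: "ms"
Bigrams = "te", "er", "rm", "ms"


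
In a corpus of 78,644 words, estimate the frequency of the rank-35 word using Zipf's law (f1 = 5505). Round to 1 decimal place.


Zipf's law: f(r) = f(1) / r
f(1) = 5505
f(35) = 5505 / 35
= 157.3 occurrences


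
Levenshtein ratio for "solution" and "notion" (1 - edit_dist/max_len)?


Word 1: "solution" (length 8)
Word 2: "notion" (length 6)
One optimal edit sequence:
  1. substitute 's' -> 'n'  (+1)
  2. keep 'o'
  3. delete 'l'  (+1)
  4. delete 'u'  (+1)
  5. keep 't'
  6. keep 'i'
  7. keep 'o'
  8. keep 'n'
Edit distance = 3
Max length = max(8, 6) = 8
Similarity = 1 - 3/8
= 0.6250


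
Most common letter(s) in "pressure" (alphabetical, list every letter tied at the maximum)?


Word: "pressure"
Letter counts:
  'e': 2
  'p': 1
  'r': 2
  's': 2
  'u': 1
Maximum count = 2
Most frequent = 'e', 'r', 's' (2 times each)


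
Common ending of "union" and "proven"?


Word 1: "union"
Word 2: "proven"
Comparing from end:
  Pos -1: 'n' == 'n'
  Pos -2: 'o' != 'e' (stop)
LCS = "n" (length 1)


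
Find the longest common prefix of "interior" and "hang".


Word 1: "interior"
Word 2: "hang"
Comparing from start:
  Pos 0: 'i' != 'h' (stop)
LCP = "" (length 0)


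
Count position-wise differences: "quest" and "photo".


Comparing character by character (same length = 5):
  Pos 0: 'q' vs 'p' !=
  Pos 1: 'u' vs 'h' !=
  Pos 2: 'e' vs 'o' !=
  Pos 3: 's' vs 't' !=
  Pos 4: 't' vs 'o' !=
Hamming distance = 5


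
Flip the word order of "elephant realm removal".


Original: "elephant realm removal"
Words (1..n): elephant | realm | removal
Reversed (n..1): removal | realm | elephant
Result = "removal realm elephant"


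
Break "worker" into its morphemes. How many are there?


Word: "worker"
Morphemes: work + -er
Each morpheme carries meaning
= 2 morphemes


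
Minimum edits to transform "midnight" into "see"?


Word 1: "midnight" (length 8)
Word 2: "see" (length 3)
One optimal edit sequence (insert/delete/substitute each cost 1):
  1. delete 'm'  (+1)
  2. delete 'i'  (+1)
  3. delete 'd'  (+1)
  4. delete 'n'  (+1)
  5. delete 'i'  (+1)
  6. substitute 'g' -> 's'  (+1)
  7. substitute 'h' -> 'e'  (+1)
  8. substitute 't' -> 'e'  (+1)
Total edit operations: 8
Edit distance = 8


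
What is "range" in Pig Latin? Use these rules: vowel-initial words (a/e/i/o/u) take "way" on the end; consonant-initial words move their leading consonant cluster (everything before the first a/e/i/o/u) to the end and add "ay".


Word: "range"
Starts with consonant(s) → move to end, add 'ay'
Consonant cluster: "r"
Pig Latin = "angeray"


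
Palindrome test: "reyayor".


Word: "reyayor"
Reversed: "royayer"
Forward == Backward? reyayor != royayer
Palindrome = No


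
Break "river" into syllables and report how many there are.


Word: "river"
Syllable breakdown: riv / er
Counting: 2 parts
= 2 syllables


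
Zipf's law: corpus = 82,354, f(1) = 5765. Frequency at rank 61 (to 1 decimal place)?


Zipf's law: f(r) = f(1) / r
f(1) = 5765
f(61) = 5765 / 61
= 94.5 occurrences


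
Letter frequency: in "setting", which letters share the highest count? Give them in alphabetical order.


Word: "setting"
Letter counts:
  'e': 1
  'g': 1
  'i': 1
  'n': 1
  's': 1
  't': 2
Maximum count = 2
Most frequent = 't' (2 times each)


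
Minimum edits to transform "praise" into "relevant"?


Word 1: "praise" (length 6)
Word 2: "relevant" (length 8)
One optimal edit sequence (insert/delete/substitute each cost 1):
  1. insert 'r'  (+1)
  2. insert 'e'  (+1)
  3. substitute 'p' -> 'l'  (+1)
  4. substitute 'r' -> 'e'  (+1)
  5. substitute 'a' -> 'v'  (+1)
  6. substitute 'i' -> 'a'  (+1)
  7. substitute 's' -> 'n'  (+1)
  8. substitute 'e' -> 't'  (+1)
Total edit operations: 8
Edit distance = 8


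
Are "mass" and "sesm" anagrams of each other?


Word 1: "mass" → sorted: amss
Word 2: "sesm" → sorted: emss
Same letters? amss != emss
Anagram = No


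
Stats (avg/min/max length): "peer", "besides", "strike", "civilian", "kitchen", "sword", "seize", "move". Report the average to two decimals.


Lengths: "peer"=4, "besides"=7, "strike"=6, "civilian"=8, "kitchen"=7, "sword"=5, "seize"=5, "move"=4
Sum = 46, Count = 8
Average = 46/8 = 5.75
= avg=5.75, min=4, max=8


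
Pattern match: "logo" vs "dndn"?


Pattern of "logo": [0, 1, 2, 1]
Pattern of "dndn": [0, 1, 0, 1]
Patterns do not match
Same pattern = No


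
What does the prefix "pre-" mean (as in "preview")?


Prefix: pre-
Example: preview (pre- + view)
Meaning = before


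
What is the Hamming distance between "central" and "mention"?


Comparing character by character (same length = 7):
  Pos 0: 'c' vs 'm' !=
  Pos 1: 'e' vs 'e' =
  Pos 2: 'n' vs 'n' =
  Pos 3: 't' vs 't' =
  Pos 4: 'r' vs 'i' !=
  Pos 5: 'a' vs 'o' !=
  Pos 6: 'l' vs 'n' !=
Hamming distance = 4


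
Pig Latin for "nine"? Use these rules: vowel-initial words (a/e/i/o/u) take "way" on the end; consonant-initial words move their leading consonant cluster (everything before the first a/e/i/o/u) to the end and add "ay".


Word: "nine"
Starts with consonant(s) → move to end, add 'ay'
Consonant cluster: "n"
Pig Latin = "inenay"


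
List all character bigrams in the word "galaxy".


Word: "galaxy" (length 6)
Number of bigrams = 6 - 2 + 1 = 5
  Position 0: "ga"
  Position 1: "al"
  Position 2: "la"
  Position 3: "ax"
  Position 4: "xy"
Bigrams = "ga", "al", "la", "ax", "xy"


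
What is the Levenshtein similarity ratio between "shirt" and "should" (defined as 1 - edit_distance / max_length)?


Word 1: "shirt" (length 5)
Word 2: "should" (length 6)
One optimal edit sequence:
  1. keep 's'
  2. keep 'h'
  3. insert 'o'  (+1)
  4. substitute 'i' -> 'u'  (+1)
  5. substitute 'r' -> 'l'  (+1)
  6. substitute 't' -> 'd'  (+1)
Edit distance = 4
Max length = max(5, 6) = 6
Similarity = 1 - 4/6
= 0.3333


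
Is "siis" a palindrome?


Word: "siis"
Reversed: "siis"
Forward == Backward? siis == siis
Palindrome = Yes


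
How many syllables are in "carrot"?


Word: "carrot"
Syllable breakdown: car-rot
Counting: 2 parts
= 2 syllables


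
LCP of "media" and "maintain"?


Word 1: "media"
Word 2: "maintain"
Comparing from start:
  Pos 0: 'm' == 'm'
  Pos 1: 'e' != 'a' (stop)
LCP = "m" (length 1)


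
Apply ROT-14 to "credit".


Word: "credit"
Shift: 14
Each letter → (letter + shift) mod 26:
  'c' (2) + 14 = 16 → 'q'
  'r' (17) + 14 = 5 → 'f'
  'e' (4) + 14 = 18 → 's'
  'd' (3) + 14 = 17 → 'r'
  'i' (8) + 14 = 22 → 'w'
  't' (19) + 14 = 7 → 'h'
Result = "qfsrwh"


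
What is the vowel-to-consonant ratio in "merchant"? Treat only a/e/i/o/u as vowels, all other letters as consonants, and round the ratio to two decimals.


Word: "merchant"
Vowels (a,e,i,o,u): 2
Consonants: 6
Ratio = 2/6
= 0.33


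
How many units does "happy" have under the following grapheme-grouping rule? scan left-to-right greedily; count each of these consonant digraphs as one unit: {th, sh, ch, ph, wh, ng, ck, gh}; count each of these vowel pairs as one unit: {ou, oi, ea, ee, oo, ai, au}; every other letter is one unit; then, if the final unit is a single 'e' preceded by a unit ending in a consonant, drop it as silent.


Word: "happy" (5 letters)
Left-to-right scan:
  (1) 'h' (letter)
  (2) 'a' (letter)
  (3) 'p' (letter)
  (4) 'p' (letter)
  (5) 'y' (letter)
Units from scan: 5
Sound units = 5 units


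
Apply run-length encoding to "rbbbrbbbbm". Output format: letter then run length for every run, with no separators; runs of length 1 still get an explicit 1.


String: "rbbbrbbbbm"
Scanning for consecutive runs:
  'r' x 1
  'b' x 3
  'r' x 1
  'b' x 4
  'm' x 1
RLE = "r1b3r1b4m1"


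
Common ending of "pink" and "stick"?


Word 1: "pink"
Word 2: "stick"
Comparing from end:
  Pos -1: 'k' == 'k'
  Pos -2: 'n' != 'c' (stop)
LCS = "k" (length 1)


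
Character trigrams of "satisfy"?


Word: "satisfy" (length 7)
Number of trigrams = 7 - 3 + 1 = 5
  Position 0: "sat"
  Position 1: "ati"
  Position 2: "tis"
  Position 3: "isf"
  Position 4: "sfy"
Trigrams = "sat", "ati", "tis", "isf", "sfy"


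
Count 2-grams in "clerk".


Word: "clerk" (length 5)
Number of 2-grams = length - 2 + 1 = 5 - 2 + 1
= 4


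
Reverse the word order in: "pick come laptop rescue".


Original: "pick come laptop rescue"
Words (1..n): pick | come | laptop | rescue
Reversed (n..1): rescue | laptop | come | pick
Result = "rescue laptop come pick"


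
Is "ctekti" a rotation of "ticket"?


Word: "ticket", Candidate: "ctekti"
Method: check if candidate is substring of word+word
"ticketticket" contains "ctekti"? No
Is rotation = No


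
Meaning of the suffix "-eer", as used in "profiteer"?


Suffix: -eer
As in: profiteer -> profit + -eer
Meaning = one who is concerned with


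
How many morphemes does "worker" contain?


Word: "worker"
Morphemes: work / -er
Each morpheme carries meaning
= 2 morphemes


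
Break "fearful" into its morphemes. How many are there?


Word: "fearful"
Morphemes: fear / -ful
Each morpheme carries meaning
= 2 morphemes


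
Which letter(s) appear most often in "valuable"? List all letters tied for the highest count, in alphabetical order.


Word: "valuable"
Letter counts:
  'a': 2
  'b': 1
  'e': 1
  'l': 2
  'u': 1
  'v': 1
Maximum count = 2
Most frequent = 'a', 'l' (2 times each)


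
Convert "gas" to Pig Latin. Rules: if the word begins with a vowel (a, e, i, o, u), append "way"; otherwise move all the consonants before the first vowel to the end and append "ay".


Word: "gas"
Starts with consonant(s) → move to end, add 'ay'
Consonant cluster: "g"
Pig Latin = "asgay"


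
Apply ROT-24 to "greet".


Word: "greet"
Shift: 24
Each letter → (letter + shift) mod 26:
  'g' (6) + 24 = 4 → 'e'
  'r' (17) + 24 = 15 → 'p'
  'e' (4) + 24 = 2 → 'c'
  'e' (4) + 24 = 2 → 'c'
  't' (19) + 24 = 17 → 'r'
Result = "epccr"


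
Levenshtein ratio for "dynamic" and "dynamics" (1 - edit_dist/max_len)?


Word 1: "dynamic" (length 7)
Word 2: "dynamics" (length 8)
One optimal edit sequence:
  1. keep 'd'
  2. keep 'y'
  3. keep 'n'
  4. keep 'a'
  5. keep 'm'
  6. keep 'i'
  7. keep 'c'
  8. insert 's'  (+1)
Edit distance = 1
Max length = max(7, 8) = 8
Similarity = 1 - 1/8
= 0.8750


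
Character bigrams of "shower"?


Word: "shower" (length 6)
Number of bigrams = 6 - 2 + 1 = 5
  Position 0: "sh"
  Position 1: "ho"
  Position 2: "ow"
  Position 3: "we"
  Position 4: "er"
Bigrams = "sh", "ho", "ow", "we", "er"


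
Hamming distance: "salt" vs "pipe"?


Comparing character by character (same length = 4):
  Pos 0: 's' vs 'p' !=
  Pos 1: 'a' vs 'i' !=
  Pos 2: 'l' vs 'p' !=
  Pos 3: 't' vs 'e' !=
Hamming distance = 4


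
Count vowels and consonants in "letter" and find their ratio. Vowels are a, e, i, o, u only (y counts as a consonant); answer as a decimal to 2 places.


Word: "letter"
Vowels (a,e,i,o,u): 2
Consonants: 4
Ratio = 2/4
= 0.50


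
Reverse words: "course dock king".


Original: "course dock king"
Words (1..n): course | dock | king
Reversed (n..1): king | dock | course
Result = "king dock course"


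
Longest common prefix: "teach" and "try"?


Word 1: "teach"
Word 2: "try"
Comparing from start:
  Pos 0: 't' == 't'
  Pos 1: 'e' != 'r' (stop)
LCP = "t" (length 1)


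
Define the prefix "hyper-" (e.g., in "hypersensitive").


Prefix: hyper-
As in: hypersensitive -> hyper- + sensitive
Meaning = over / excessive


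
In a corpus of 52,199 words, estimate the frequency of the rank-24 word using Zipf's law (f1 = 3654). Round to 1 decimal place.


Zipf's law: f(r) = f(1) / r
f(1) = 3654
f(24) = 3654 / 24
= 152.3 occurrences


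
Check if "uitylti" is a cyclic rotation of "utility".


Word: "utility", Candidate: "uitylti"
Method: check if candidate is substring of word+word
"utilityutility" contains "uitylti"? No
Is rotation = No


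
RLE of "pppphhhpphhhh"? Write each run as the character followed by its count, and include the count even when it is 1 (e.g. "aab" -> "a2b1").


String: "pppphhhpphhhh"
Scanning for consecutive runs:
  'p' x 4
  'h' x 3
  'p' x 2
  'h' x 4
RLE = "p4h3p2h4"


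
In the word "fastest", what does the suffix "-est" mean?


Suffix: -est
As in: fastest -> fast + -est
Meaning = most


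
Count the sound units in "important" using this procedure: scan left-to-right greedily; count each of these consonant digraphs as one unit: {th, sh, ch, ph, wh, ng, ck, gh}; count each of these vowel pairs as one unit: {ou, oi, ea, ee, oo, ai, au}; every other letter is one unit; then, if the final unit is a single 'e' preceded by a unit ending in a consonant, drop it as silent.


Word: "important" (9 letters)
Left-to-right scan:
  [1] 'i' (letter)
  [2] 'm' (letter)
  [3] 'p' (letter)
  [4] 'o' (letter)
  [5] 'r' (letter)
  [6] 't' (letter)
  [7] 'a' (letter)
  [8] 'n' (letter)
  [9] 't' (letter)
Units from scan: 9
Sound units = 9 units


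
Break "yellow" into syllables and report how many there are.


Word: "yellow"
Syllable breakdown: yel / low
Counting: 2 parts
= 2 syllables


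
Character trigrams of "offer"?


Word: "offer" (length 5)
Number of trigrams = 5 - 3 + 1 = 3
  Position 0: "off"
  Position 1: "ffe"
  Position 2: "fer"
Trigrams = "off", "ffe", "fer"


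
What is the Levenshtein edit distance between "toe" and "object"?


Word 1: "toe" (length 3)
Word 2: "object" (length 6)
One optimal edit sequence (insert/delete/substitute each cost 1):
  1. insert 'o'  (+1)
  2. substitute 't' -> 'b'  (+1)
  3. substitute 'o' -> 'j'  (+1)
  4. keep 'e'
  5. insert 'c'  (+1)
  6. insert 't'  (+1)
Total edit operations: 5
Edit distance = 5


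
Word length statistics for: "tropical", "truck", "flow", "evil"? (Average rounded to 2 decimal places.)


Lengths: "tropical"=8, "truck"=5, "flow"=4, "evil"=4
Sum = 21, Count = 4
Average = 21/4 = 5.25
= avg=5.25, min=4, max=8


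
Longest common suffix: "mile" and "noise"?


Word 1: "mile"
Word 2: "noise"
Comparing from end:
  Pos -1: 'e' == 'e'
  Pos -2: 'l' != 's' (stop)
LCS = "e" (length 1)


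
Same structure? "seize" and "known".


Pattern of "seize": [0, 1, 2, 3, 1]
Pattern of "known": [0, 1, 2, 3, 1]
Patterns match
Same pattern = Yes


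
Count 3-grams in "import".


Word: "import" (length 6)
Number of 3-grams = length - 3 + 1 = 6 - 3 + 1
= 4


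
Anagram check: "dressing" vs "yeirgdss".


Word 1: "dressing" → sorted: deginrss
Word 2: "yeirgdss" → sorted: degirssy
Same letters? deginrss != degirssy
Anagram = No


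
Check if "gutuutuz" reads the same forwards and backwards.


Word: "gutuutuz"
Reversed: "zutuutug"
Forward == Backward? gutuutuz != zutuutug
Palindrome = No


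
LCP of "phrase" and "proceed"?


Word 1: "phrase"
Word 2: "proceed"
Comparing from start:
  Pos 0: 'p' == 'p'
  Pos 1: 'h' != 'r' (stop)
LCP = "p" (length 1)


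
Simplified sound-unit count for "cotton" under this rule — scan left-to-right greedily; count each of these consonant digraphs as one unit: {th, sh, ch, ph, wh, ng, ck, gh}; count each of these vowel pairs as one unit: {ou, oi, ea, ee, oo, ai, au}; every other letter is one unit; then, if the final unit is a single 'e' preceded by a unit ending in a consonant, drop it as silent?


Word: "cotton" (6 letters)
Left-to-right scan:
  1. 'c' (letter)
  2. 'o' (letter)
  3. 't' (letter)
  4. 't' (letter)
  5. 'o' (letter)
  6. 'n' (letter)
Units from scan: 6
Sound units = 6 units


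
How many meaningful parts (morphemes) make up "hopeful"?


Word: "hopeful"
Morphemes: hope | -ful
Each morpheme carries meaning
= 2 morphemes


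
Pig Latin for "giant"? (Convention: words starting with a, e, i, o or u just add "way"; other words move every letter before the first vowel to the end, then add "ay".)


Word: "giant"
Starts with consonant(s) → move to end, add 'ay'
Consonant cluster: "g"
Pig Latin = "iantgay"


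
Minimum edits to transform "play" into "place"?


Word 1: "play" (length 4)
Word 2: "place" (length 5)
One optimal edit sequence (insert/delete/substitute each cost 1):
  1. keep 'p'
  2. keep 'l'
  3. keep 'a'
  4. insert 'c'  (+1)
  5. substitute 'y' -> 'e'  (+1)
Total edit operations: 2
Edit distance = 2


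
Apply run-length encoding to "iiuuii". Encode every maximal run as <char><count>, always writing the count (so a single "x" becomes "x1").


String: "iiuuii"
Scanning for consecutive runs:
  'i' x 2
  'u' x 2
  'i' x 2
RLE = "i2u2i2"


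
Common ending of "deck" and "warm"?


Word 1: "deck"
Word 2: "warm"
Comparing from end:
  Pos -1: 'k' != 'm' (stop)
LCS = "" (length 0)


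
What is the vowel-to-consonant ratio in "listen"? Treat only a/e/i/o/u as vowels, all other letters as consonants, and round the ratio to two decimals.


Word: "listen"
Vowels (a,e,i,o,u): 2
Consonants: 4
Ratio = 2/4
= 0.50


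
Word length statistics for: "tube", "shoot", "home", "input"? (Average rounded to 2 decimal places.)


Lengths: "tube"=4, "shoot"=5, "home"=4, "input"=5
Sum = 18, Count = 4
Average = 18/4 = 4.50
= avg=4.50, min=4, max=5


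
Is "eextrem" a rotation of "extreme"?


Word: "extreme", Candidate: "eextrem"
Method: check if candidate is substring of word+word
"extremeextreme" contains "eextrem"? Yes
Is rotation = Yes


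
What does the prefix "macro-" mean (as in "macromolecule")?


Prefix: macro-
Example: macromolecule (macro- + molecule)
Meaning = large


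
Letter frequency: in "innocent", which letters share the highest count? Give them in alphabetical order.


Word: "innocent"
Letter counts:
  'c': 1
  'e': 1
  'i': 1
  'n': 3
  'o': 1
  't': 1
Maximum count = 3
Most frequent = 'n' (3 times each)


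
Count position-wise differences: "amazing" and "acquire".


Comparing character by character (same length = 7):
  Pos 0: 'a' vs 'a' =
  Pos 1: 'm' vs 'c' !=
  Pos 2: 'a' vs 'q' !=
  Pos 3: 'z' vs 'u' !=
  Pos 4: 'i' vs 'i' =
  Pos 5: 'n' vs 'r' !=
  Pos 6: 'g' vs 'e' !=
Hamming distance = 5


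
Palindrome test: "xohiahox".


Word: "xohiahox"
Reversed: "xohaihox"
Forward == Backward? xohiahox != xohaihox
Palindrome = No


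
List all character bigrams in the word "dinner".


Word: "dinner" (length 6)
Number of bigrams = 6 - 2 + 1 = 5
  Position 0: "di"
  Position 1: "in"
  Position 2: "nn"
  Position 3: "ne"
  Position 4: "er"
Bigrams = "di", "in", "nn", "ne", "er"


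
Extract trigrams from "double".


Word: "double" (length 6)
Number of trigrams = 6 - 3 + 1 = 4
  Position 0: "dou"
  Position 1: "oub"
  Position 2: "ubl"
  Position 3: "ble"
Trigrams = "dou", "oub", "ubl", "ble"


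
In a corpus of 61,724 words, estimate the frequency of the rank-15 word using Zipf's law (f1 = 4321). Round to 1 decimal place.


Zipf's law: f(r) = f(1) / r
f(1) = 4321
f(15) = 4321 / 15
= 288.1 occurrences


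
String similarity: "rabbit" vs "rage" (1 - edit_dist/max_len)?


Word 1: "rabbit" (length 6)
Word 2: "rage" (length 4)
One optimal edit sequence:
  1. keep 'r'
  2. keep 'a'
  3. delete 'b'  (+1)
  4. delete 'b'  (+1)
  5. substitute 'i' -> 'g'  (+1)
  6. substitute 't' -> 'e'  (+1)
Edit distance = 4
Max length = max(6, 4) = 6
Similarity = 1 - 4/6
= 0.3333


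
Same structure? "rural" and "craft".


Pattern of "rural": [0, 1, 0, 2, 3]
Pattern of "craft": [0, 1, 2, 3, 4]
Patterns do not match
Same pattern = No


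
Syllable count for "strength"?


Word: "strength"
Syllable breakdown: strength
Counting: 1 part
= 1 syllable


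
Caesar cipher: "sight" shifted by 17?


Word: "sight"
Shift: 17
Each letter → (letter + shift) mod 26:
  's' (18) + 17 = 9 → 'j'
  'i' (8) + 17 = 25 → 'z'
  'g' (6) + 17 = 23 → 'x'
  'h' (7) + 17 = 24 → 'y'
  't' (19) + 17 = 10 → 'k'
Result = "jzxyk"


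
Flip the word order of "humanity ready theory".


Original: "humanity ready theory"
Words (1..n): humanity | ready | theory
Reversed (n..1): theory | ready | humanity
Result = "theory ready humanity"


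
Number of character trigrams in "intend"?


Word: "intend" (length 6)
Number of 3-grams = length - 3 + 1 = 6 - 3 + 1
= 4


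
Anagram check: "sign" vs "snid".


Word 1: "sign" → sorted: gins
Word 2: "snid" → sorted: dins
Same letters? gins != dins
Anagram = No


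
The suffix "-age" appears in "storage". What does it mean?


Suffix: -age
Example: storage = store + -age, with a spelling change
Meaning = result / collection


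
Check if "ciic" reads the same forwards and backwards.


Word: "ciic"
Reversed: "ciic"
Forward == Backward? ciic == ciic
Palindrome = Yes


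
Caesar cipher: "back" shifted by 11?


Word: "back"
Shift: 11
Each letter → (letter + shift) mod 26:
  'b' (1) + 11 = 12 → 'm'
  'a' (0) + 11 = 11 → 'l'
  'c' (2) + 11 = 13 → 'n'
  'k' (10) + 11 = 21 → 'v'
Result = "mlnv"


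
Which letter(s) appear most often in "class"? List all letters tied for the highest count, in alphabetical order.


Word: "class"
Letter counts:
  'a': 1
  'c': 1
  'l': 1
  's': 2
Maximum count = 2
Most frequent = 's' (2 times each)


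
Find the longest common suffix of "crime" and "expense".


Word 1: "crime"
Word 2: "expense"
Comparing from end:
  Pos -1: 'e' == 'e'
  Pos -2: 'm' != 's' (stop)
LCS = "e" (length 1)


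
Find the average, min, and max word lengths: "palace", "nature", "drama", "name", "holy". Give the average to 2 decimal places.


Lengths: "palace"=6, "nature"=6, "drama"=5, "name"=4, "holy"=4
Sum = 25, Count = 5
Average = 25/5 = 5.00
= avg=5.00, min=4, max=6


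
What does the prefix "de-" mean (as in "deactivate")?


Prefix: de-
Example: deactivate (de- + activate)
Meaning = remove / reverse


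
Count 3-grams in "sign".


Word: "sign" (length 4)
Number of 3-grams = length - 3 + 1 = 4 - 3 + 1
= 2


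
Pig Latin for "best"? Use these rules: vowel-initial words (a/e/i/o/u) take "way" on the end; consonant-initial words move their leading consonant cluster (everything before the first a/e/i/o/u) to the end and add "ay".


Word: "best"
Starts with consonant(s) → move to end, add 'ay'
Consonant cluster: "b"
Pig Latin = "estbay"


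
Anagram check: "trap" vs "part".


Word 1: "trap" → sorted: aprt
Word 2: "part" → sorted: aprt
Same letters? aprt == aprt
Anagram = Yes


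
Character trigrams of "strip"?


Word: "strip" (length 5)
Number of trigrams = 5 - 3 + 1 = 3
  Position 0: "str"
  Position 1: "tri"
  Position 2: "rip"
Trigrams = "str", "tri", "rip"


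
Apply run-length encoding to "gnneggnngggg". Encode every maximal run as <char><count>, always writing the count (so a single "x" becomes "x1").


String: "gnneggnngggg"
Scanning for consecutive runs:
  'g' x 1
  'n' x 2
  'e' x 1
  'g' x 2
  'n' x 2
  'g' x 4
RLE = "g1n2e1g2n2g4"


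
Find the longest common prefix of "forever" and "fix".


Word 1: "forever"
Word 2: "fix"
Comparing from start:
  Pos 0: 'f' == 'f'
  Pos 1: 'o' != 'i' (stop)
LCP = "f" (length 1)


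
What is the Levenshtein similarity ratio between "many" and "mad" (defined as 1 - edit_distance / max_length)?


Word 1: "many" (length 4)
Word 2: "mad" (length 3)
One optimal edit sequence:
  1. keep 'm'
  2. keep 'a'
  3. delete 'n'  (+1)
  4. substitute 'y' -> 'd'  (+1)
Edit distance = 2
Max length = max(4, 3) = 4
Similarity = 1 - 2/4
= 0.5000


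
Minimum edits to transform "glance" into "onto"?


Word 1: "glance" (length 6)
Word 2: "onto" (length 4)
One optimal edit sequence (insert/delete/substitute each cost 1):
  1. delete 'g'  (+1)
  2. delete 'l'  (+1)
  3. substitute 'a' -> 'o'  (+1)
  4. keep 'n'
  5. substitute 'c' -> 't'  (+1)
  6. substitute 'e' -> 'o'  (+1)
Total edit operations: 5
Edit distance = 5


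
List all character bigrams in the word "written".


Word: "written" (length 7)
Number of bigrams = 7 - 2 + 1 = 6
  Position 0: "wr"
  Position 1: "ri"
  Position 2: "it"
  Position 3: "tt"
  Position 4: "te"
  Position 5: "en"
Bigrams = "wr", "ri", "it", "tt", "te", "en"


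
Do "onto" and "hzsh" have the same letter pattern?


Pattern of "onto": [0, 1, 2, 0]
Pattern of "hzsh": [0, 1, 2, 0]
Patterns match
Same pattern = Yes


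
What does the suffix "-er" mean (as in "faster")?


Suffix: -er
Example: faster (fast + -er)
Meaning = one who / more


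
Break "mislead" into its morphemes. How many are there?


Word: "mislead"
Morphemes: mis- | lead
Each morpheme carries meaning
= 2 morphemes


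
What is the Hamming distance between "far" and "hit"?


Comparing character by character (same length = 3):
  Pos 0: 'f' vs 'h' !=
  Pos 1: 'a' vs 'i' !=
  Pos 2: 'r' vs 't' !=
Hamming distance = 3


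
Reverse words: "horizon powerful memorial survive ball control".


Original: "horizon powerful memorial survive ball control"
Words (1..n): horizon | powerful | memorial | survive | ball | control
Reversed (n..1): control | ball | survive | memorial | powerful | horizon
Result = "control ball survive memorial powerful horizon"


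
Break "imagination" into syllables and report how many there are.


Word: "imagination"
Syllable breakdown: i | mag | i | na | tion
Counting: 5 parts
= 5 syllables


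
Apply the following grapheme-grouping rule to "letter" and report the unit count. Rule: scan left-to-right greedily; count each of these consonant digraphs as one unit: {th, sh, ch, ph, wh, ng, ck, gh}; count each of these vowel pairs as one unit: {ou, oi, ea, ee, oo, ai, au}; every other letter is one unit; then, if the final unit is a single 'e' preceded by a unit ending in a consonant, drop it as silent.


Word: "letter" (6 letters)
Left-to-right scan:
  (1) 'l' (letter)
  (2) 'e' (letter)
  (3) 't' (letter)
  (4) 't' (letter)
  (5) 'e' (letter)
  (6) 'r' (letter)
Units from scan: 6
Sound units = 6 units
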